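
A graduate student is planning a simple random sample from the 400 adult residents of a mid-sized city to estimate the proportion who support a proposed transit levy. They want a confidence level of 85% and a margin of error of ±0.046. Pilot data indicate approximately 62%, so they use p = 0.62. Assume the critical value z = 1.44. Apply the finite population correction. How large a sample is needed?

147

Unadjusted: n₀ = 1.44² × 0.62 × 0.38 / 0.046² ≈ 230.88, so n₀ = 231.
Finite population correction with N = 400: n = n₀ / (1 + (n₀−1)/N) = 231 / (1 + 230/400) = 231 / 1.5750 ≈ 146.67.
Rounding up, n = 147.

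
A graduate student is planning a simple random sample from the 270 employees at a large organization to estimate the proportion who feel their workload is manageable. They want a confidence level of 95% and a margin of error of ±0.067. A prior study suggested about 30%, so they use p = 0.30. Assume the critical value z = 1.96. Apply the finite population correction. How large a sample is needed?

Unadjusted: n₀ = 1.96² × 0.30 × 0.70 / 0.067² ≈ 179.71, so n₀ = 180.
Finite population correction with N = 270: n = n₀ / (1 + (n₀−1)/N) = 180 / (1 + 179/270) = 180 / 1.6630 ≈ 108.24.
Rounding up, n = 109.

109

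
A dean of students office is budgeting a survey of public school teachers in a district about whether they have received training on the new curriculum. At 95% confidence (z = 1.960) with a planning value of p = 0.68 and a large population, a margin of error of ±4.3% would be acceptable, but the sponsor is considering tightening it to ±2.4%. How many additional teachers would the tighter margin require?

999

At ±4.3%: n = 1.960² × 0.2176 / 0.043² ≈ 452.10 → 453.
At ±2.4%: n = 1.960² × 0.2176 / 0.024² ≈ 1451.27 → 1452.
Additional respondents: 1452 − 453 = 999.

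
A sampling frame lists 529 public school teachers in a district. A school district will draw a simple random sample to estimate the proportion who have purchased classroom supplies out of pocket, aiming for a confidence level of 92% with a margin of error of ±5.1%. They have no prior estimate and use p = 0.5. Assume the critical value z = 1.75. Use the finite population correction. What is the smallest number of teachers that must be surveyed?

Unadjusted: n₀ = 1.75² × 0.50 × 0.50 / 0.051² ≈ 294.36, so n₀ = 295.
Finite population correction with N = 529: n = n₀ / (1 + (n₀−1)/N) = 295 / (1 + 294/529) = 295 / 1.5558 ≈ 189.62.
Rounding up, n = 190.

190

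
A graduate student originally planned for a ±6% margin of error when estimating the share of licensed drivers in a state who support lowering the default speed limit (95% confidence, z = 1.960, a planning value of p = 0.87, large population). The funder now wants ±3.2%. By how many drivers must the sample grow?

At ±6%: n = 1.960² × 0.1131 / 0.060² ≈ 120.69 → 121.
At ±3.2%: n = 1.960² × 0.1131 / 0.032² ≈ 424.30 → 425.
Additional respondents: 425 − 121 = 304.

304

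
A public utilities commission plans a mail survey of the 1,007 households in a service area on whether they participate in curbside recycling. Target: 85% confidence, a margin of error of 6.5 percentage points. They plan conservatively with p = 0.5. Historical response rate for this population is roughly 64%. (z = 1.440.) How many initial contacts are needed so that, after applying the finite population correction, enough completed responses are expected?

Completed interviews needed (unadjusted): n₀ = 1.440² × 0.2500 / 0.065² ≈ 122.70 → 123.
FPC for N = 1,007: n = 123 / (1 + 122/1007) = 123 / 1.1212 ≈ 109.71 → 110.
At a 64% response rate, contacts needed = 110 / 0.64 ≈ 171.88 → 172.

172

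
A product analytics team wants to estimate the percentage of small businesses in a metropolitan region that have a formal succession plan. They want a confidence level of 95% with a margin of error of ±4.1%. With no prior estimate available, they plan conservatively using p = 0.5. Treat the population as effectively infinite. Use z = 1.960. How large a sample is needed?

With p = 0.5, p(1−p) = 0.25.
n = z²·p(1−p)/E² = 1.960² × 0.2500 / 0.041² = 3.8416 × 0.2500 / 0.001681 ≈ 571.33.
Rounding up gives n = 572.

572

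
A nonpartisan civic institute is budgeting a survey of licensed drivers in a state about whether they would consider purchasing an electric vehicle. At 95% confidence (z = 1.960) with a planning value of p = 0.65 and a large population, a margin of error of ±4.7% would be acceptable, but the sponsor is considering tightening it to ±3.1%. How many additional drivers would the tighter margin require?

At ±4.7%: n = 1.960² × 0.2275 / 0.047² ≈ 395.64 → 396.
At ±3.1%: n = 1.960² × 0.2275 / 0.031² ≈ 909.43 → 910.
Additional respondents: 910 − 396 = 514.

514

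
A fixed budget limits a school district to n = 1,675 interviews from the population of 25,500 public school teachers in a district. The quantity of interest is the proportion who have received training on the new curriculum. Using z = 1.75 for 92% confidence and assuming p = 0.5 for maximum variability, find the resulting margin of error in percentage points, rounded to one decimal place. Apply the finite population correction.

Finite-population factor: (N−n)/(N−1) = (25500−1675)/(25500−1) = 0.9344.
SE(p̂) = √[p(1−p)/n · (N−n)/(N−1)] = √[0.2500/1675 × 0.9344] = 0.01181.
E = z × SE = 1.75 × 0.01181 = 0.02067 ≈ 2.1 percentage points.

2.1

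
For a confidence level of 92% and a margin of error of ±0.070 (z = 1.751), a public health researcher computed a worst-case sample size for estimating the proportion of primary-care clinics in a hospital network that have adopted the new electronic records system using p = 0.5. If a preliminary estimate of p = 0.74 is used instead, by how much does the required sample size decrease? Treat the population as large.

36

Conservative (p = 0.5): n = 1.751² × 0.25 / 0.070² ≈ 156.43 → 157.
Using p = 0.74: p(1−p) = 0.1924, so n = 1.751² × 0.1924 / 0.070² ≈ 120.39 → 121.
Reduction: 157 − 121 = 36.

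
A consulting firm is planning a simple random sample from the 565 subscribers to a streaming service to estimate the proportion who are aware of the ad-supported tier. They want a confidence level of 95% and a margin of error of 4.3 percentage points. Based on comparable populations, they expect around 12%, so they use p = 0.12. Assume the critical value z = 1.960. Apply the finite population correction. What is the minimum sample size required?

Unadjusted: n₀ = 1.960² × 0.12 × 0.88 / 0.043² ≈ 219.40, so n₀ = 220.
Finite population correction with N = 565: n = n₀ / (1 + (n₀−1)/N) = 220 / (1 + 219/565) = 220 / 1.3876 ≈ 158.55.
Rounding up, n = 159.

159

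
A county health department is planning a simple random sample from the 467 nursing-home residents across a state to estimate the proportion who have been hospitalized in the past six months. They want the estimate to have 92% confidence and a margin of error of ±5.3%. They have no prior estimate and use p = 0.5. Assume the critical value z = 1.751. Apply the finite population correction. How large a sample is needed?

173

Unadjusted: n₀ = 1.751² × 0.50 × 0.50 / 0.053² ≈ 272.87, so n₀ = 273.
Finite population correction with N = 467: n = n₀ / (1 + (n₀−1)/N) = 273 / (1 + 272/467) = 273 / 1.5824 ≈ 172.52.
Rounding up, n = 173.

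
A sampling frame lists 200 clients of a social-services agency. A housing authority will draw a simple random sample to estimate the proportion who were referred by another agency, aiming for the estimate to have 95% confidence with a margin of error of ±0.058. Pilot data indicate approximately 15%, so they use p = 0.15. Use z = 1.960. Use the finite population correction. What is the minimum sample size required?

85

Unadjusted: n₀ = 1.960² × 0.15 × 0.85 / 0.058² ≈ 145.60, so n₀ = 146.
Finite population correction with N = 200: n = n₀ / (1 + (n₀−1)/N) = 146 / (1 + 145/200) = 146 / 1.7250 ≈ 84.64.
Rounding up, n = 85.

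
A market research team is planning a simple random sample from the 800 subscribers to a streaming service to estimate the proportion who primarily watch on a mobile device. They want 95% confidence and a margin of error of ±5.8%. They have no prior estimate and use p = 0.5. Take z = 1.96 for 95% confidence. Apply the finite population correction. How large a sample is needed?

211

Unadjusted: n₀ = 1.96² × 0.50 × 0.50 / 0.058² ≈ 285.49, so n₀ = 286.
Finite population correction with N = 800: n = n₀ / (1 + (n₀−1)/N) = 286 / (1 + 285/800) = 286 / 1.3562 ≈ 210.88.
Rounding up, n = 211.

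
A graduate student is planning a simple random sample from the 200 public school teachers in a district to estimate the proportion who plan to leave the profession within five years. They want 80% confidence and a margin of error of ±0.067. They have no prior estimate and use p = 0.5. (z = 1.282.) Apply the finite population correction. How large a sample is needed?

64

Unadjusted: n₀ = 1.282² × 0.50 × 0.50 / 0.067² ≈ 91.53, so n₀ = 92.
Finite population correction with N = 200: n = n₀ / (1 + (n₀−1)/N) = 92 / (1 + 91/200) = 92 / 1.4550 ≈ 63.23.
Rounding up, n = 64.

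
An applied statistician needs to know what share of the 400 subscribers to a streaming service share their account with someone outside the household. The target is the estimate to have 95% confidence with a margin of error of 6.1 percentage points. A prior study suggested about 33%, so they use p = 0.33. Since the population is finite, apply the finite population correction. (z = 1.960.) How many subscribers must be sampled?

Unadjusted: n₀ = 1.960² × 0.33 × 0.67 / 0.061² ≈ 228.27, so n₀ = 229.
Finite population correction with N = 400: n = n₀ / (1 + (n₀−1)/N) = 229 / (1 + 228/400) = 229 / 1.5700 ≈ 145.86.
Rounding up, n = 146.

146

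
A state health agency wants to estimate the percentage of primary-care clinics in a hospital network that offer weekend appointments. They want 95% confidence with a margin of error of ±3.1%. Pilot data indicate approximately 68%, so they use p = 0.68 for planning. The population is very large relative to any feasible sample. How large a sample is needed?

For 95% confidence, z = 1.960.
With p = 0.68, p(1−p) = 0.2176.
n = z²·p(1−p)/E² = 1.960² × 0.2176 / 0.031² = 3.8416 × 0.2176 / 0.000961 ≈ 869.86.
Rounding up gives n = 870.

870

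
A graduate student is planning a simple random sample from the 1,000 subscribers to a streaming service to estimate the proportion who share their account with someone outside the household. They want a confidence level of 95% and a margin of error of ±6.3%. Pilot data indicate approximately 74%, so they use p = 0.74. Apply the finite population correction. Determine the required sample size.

For 95% confidence, z = 1.960.
Unadjusted: n₀ = 1.960² × 0.74 × 0.26 / 0.063² ≈ 186.22, so n₀ = 187.
Finite population correction with N = 1,000: n = n₀ / (1 + (n₀−1)/N) = 187 / (1 + 186/1000) = 187 / 1.1860 ≈ 157.67.
Rounding up, n = 158.

158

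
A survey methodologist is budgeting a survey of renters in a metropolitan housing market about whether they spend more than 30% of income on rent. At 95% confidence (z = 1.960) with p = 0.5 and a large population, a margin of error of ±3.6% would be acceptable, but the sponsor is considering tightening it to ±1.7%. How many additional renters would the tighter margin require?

2582

At ±3.6%: n = 1.960² × 0.2500 / 0.036² ≈ 741.05 → 742.
At ±1.7%: n = 1.960² × 0.2500 / 0.017² ≈ 3323.18 → 3324.
Additional respondents: 3324 − 742 = 2582.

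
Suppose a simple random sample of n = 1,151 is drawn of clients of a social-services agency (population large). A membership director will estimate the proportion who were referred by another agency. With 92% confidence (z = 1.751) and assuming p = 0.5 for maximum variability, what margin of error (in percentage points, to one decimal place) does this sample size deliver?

2.6

SE(p̂) = √[p(1−p)/n] = √[0.2500/1151] = 0.01474.
E = z × SE = 1.751 × 0.01474 = 0.02581, or 2.6 percentage points.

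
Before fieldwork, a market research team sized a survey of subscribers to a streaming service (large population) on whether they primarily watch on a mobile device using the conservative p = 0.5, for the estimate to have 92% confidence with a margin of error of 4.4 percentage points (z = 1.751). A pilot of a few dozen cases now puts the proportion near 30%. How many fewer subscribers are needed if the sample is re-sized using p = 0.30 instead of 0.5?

63

Conservative (p = 0.5): n = 1.751² × 0.25 / 0.044² ≈ 395.92 → 396.
Using p = 0.30: p(1−p) = 0.2100, so n = 1.751² × 0.2100 / 0.044² ≈ 332.57 → 333.
Reduction: 396 − 333 = 63.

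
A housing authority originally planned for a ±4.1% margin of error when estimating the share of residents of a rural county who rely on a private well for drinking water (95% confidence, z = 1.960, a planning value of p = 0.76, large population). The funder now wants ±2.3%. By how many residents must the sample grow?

908

At ±4.1%: n = 1.960² × 0.1824 / 0.041² ≈ 416.84 → 417.
At ±2.3%: n = 1.960² × 0.1824 / 0.023² ≈ 1324.59 → 1325.
Additional respondents: 1325 − 417 = 908.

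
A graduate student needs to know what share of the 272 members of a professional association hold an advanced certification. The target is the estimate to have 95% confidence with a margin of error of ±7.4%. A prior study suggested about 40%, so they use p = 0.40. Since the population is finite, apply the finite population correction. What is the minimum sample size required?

For 95% confidence, z = 1.96.
Unadjusted: n₀ = 1.96² × 0.40 × 0.60 / 0.074² ≈ 168.37, so n₀ = 169.
Finite population correction with N = 272: n = n₀ / (1 + (n₀−1)/N) = 169 / (1 + 168/272) = 169 / 1.6176 ≈ 104.47.
Rounding up, n = 105.

105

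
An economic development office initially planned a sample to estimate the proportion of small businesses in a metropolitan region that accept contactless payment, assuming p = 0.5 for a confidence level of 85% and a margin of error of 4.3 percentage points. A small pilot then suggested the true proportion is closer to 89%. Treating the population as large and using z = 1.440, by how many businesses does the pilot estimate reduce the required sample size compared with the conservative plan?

Conservative (p = 0.5): n = 1.440² × 0.25 / 0.043² ≈ 280.37 → 281.
Using p = 0.89: p(1−p) = 0.0979, so n = 1.440² × 0.0979 / 0.043² ≈ 109.79 → 110.
Reduction: 281 − 110 = 171.

171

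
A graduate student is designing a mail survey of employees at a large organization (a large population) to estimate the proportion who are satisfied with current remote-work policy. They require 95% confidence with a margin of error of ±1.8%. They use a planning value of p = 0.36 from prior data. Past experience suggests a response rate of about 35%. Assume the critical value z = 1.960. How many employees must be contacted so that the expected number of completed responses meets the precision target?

Completed interviews needed: n₀ = 1.960² × 0.2304 / 0.018² ≈ 2731.80 → 2732.
At a 35% response rate, contacts needed = 2732 / 0.35 ≈ 7805.71 → 7806.

7806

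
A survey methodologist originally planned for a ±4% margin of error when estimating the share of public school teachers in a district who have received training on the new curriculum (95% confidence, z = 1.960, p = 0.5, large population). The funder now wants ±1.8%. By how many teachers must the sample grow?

At ±4%: n = 1.960² × 0.2500 / 0.040² ≈ 600.25 → 601.
At ±1.8%: n = 1.960² × 0.2500 / 0.018² ≈ 2964.20 → 2965.
Additional respondents: 2965 − 601 = 2364.

2364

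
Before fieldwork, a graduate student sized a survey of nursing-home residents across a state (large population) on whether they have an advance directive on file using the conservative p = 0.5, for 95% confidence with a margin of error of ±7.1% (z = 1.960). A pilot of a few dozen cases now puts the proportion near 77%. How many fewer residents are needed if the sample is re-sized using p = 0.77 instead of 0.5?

56

Conservative (p = 0.5): n = 1.960² × 0.25 / 0.071² ≈ 190.52 → 191.
Using p = 0.77: p(1−p) = 0.1771, so n = 1.960² × 0.1771 / 0.071² ≈ 134.96 → 135.
Reduction: 191 − 135 = 56.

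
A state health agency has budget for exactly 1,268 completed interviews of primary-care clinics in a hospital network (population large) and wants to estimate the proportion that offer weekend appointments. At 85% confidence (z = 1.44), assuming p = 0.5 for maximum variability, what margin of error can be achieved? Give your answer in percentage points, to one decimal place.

2.0

SE(p̂) = √[p(1−p)/n] = √[0.2500/1268] = 0.01404.
E = z × SE = 1.44 × 0.01404 = 0.02022, or 2.0 percentage points.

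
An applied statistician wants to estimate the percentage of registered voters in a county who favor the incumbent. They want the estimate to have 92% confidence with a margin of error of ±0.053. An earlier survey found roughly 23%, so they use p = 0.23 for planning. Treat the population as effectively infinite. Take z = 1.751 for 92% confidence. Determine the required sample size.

194

With p = 0.23, p(1−p) = 0.1771.
n = z²·p(1−p)/E² = 1.751² × 0.1771 / 0.053² = 3.0660 × 0.1771 / 0.002809 ≈ 193.30.
Rounding up gives n = 194.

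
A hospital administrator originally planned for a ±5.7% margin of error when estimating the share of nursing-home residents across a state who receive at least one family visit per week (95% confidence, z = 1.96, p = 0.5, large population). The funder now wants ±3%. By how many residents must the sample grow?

At ±5.7%: n = 1.96² × 0.2500 / 0.057² ≈ 295.60 → 296.
At ±3%: n = 1.96² × 0.2500 / 0.030² ≈ 1067.11 → 1068.
Additional respondents: 1068 − 296 = 772.

772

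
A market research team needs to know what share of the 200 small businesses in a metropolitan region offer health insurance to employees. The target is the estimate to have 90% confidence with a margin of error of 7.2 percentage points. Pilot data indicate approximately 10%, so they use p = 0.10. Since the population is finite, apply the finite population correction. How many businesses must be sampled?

For 90% confidence, z = 1.64.
Unadjusted: n₀ = 1.64² × 0.10 × 0.90 / 0.072² ≈ 46.69, so n₀ = 47.
Finite population correction with N = 200: n = n₀ / (1 + (n₀−1)/N) = 47 / (1 + 46/200) = 47 / 1.2300 ≈ 38.21.
Rounding up, n = 39.

39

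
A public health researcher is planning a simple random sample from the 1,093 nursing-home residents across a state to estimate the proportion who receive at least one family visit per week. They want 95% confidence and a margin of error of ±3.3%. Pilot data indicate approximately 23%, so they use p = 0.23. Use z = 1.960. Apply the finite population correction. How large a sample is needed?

Unadjusted: n₀ = 1.960² × 0.23 × 0.77 / 0.033² ≈ 624.75, so n₀ = 625.
Finite population correction with N = 1,093: n = n₀ / (1 + (n₀−1)/N) = 625 / (1 + 624/1093) = 625 / 1.5709 ≈ 397.86.
Rounding up, n = 398.

398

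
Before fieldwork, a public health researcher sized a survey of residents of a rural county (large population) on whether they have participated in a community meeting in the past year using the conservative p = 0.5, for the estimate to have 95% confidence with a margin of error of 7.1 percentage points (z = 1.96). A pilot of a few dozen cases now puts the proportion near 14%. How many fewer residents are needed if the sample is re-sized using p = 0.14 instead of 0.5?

Conservative (p = 0.5): n = 1.96² × 0.25 / 0.071² ≈ 190.52 → 191.
Using p = 0.14: p(1−p) = 0.1204, so n = 1.96² × 0.1204 / 0.071² ≈ 91.75 → 92.
Reduction: 191 − 92 = 99.

99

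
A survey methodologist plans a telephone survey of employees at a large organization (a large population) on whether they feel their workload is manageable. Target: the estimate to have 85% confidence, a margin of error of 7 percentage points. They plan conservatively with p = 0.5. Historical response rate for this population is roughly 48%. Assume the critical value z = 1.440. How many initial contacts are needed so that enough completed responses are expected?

221

Completed interviews needed: n₀ = 1.440² × 0.2500 / 0.070² ≈ 105.80 → 106.
At a 48% response rate, contacts needed = 106 / 0.48 ≈ 220.83 → 221.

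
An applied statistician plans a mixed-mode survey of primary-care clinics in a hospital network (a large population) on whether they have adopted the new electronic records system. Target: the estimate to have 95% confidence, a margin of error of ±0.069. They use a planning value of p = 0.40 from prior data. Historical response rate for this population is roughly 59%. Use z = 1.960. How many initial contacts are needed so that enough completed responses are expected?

329

Completed interviews needed: n₀ = 1.960² × 0.2400 / 0.069² ≈ 193.65 → 194.
At a 59% response rate, contacts needed = 194 / 0.59 ≈ 328.81 → 329.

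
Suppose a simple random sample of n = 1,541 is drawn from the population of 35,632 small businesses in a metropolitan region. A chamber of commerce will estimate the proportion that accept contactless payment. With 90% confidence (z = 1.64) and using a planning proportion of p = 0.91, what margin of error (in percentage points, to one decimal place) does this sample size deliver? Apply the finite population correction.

Finite-population factor: (N−n)/(N−1) = (35632−1541)/(35632−1) = 0.9568.
SE(p̂) = √[p(1−p)/n · (N−n)/(N−1)] = √[0.0819/1541 × 0.9568] = 0.00713.
E = z × SE = 1.64 × 0.00713 = 0.01169 ≈ 1.2 percentage points.

1.2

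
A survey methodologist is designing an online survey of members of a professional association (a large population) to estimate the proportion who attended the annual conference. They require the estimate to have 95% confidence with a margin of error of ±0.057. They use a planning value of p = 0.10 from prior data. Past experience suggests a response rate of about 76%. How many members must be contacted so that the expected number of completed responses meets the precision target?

141

For 95% confidence, z = 1.960.
Completed interviews needed: n₀ = 1.960² × 0.0900 / 0.057² ≈ 106.42 → 107.
At a 76% response rate, contacts needed = 107 / 0.76 ≈ 140.79 → 141.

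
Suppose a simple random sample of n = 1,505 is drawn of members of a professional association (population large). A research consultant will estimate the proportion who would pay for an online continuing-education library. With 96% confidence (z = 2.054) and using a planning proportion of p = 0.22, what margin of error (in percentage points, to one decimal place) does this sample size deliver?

SE(p̂) = √[p(1−p)/n] = √[0.1716/1505] = 0.01068.
E = z × SE = 2.054 × 0.01068 = 0.02193, or 2.2 percentage points.

2.2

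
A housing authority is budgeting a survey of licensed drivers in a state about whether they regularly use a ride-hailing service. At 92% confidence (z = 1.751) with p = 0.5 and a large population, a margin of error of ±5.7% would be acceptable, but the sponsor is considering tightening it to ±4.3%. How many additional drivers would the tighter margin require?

At ±5.7%: n = 1.751² × 0.2500 / 0.057² ≈ 235.92 → 236.
At ±4.3%: n = 1.751² × 0.2500 / 0.043² ≈ 414.55 → 415.
Additional respondents: 415 − 236 = 179.

179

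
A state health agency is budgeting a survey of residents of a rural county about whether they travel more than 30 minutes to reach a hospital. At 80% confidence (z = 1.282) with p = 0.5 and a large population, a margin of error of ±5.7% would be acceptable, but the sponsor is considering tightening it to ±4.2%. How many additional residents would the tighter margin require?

106

At ±5.7%: n = 1.282² × 0.2500 / 0.057² ≈ 126.46 → 127.
At ±4.2%: n = 1.282² × 0.2500 / 0.042² ≈ 232.93 → 233.
Additional respondents: 233 − 127 = 106.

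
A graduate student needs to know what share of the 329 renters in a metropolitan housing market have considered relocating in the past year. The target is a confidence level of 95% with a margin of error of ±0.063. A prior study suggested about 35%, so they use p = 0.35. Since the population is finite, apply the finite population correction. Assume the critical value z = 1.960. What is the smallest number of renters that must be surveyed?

Unadjusted: n₀ = 1.960² × 0.35 × 0.65 / 0.063² ≈ 220.20, so n₀ = 221.
Finite population correction with N = 329: n = n₀ / (1 + (n₀−1)/N) = 221 / (1 + 220/329) = 221 / 1.6687 ≈ 132.44.
Rounding up, n = 133.

133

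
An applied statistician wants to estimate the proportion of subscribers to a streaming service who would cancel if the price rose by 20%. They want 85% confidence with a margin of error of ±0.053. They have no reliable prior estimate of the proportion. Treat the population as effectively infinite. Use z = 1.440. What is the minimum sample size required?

With no prior estimate, use p = 0.5, giving p(1−p) = 0.25.
n = z²·p(1−p)/E² = 1.440² × 0.2500 / 0.053² = 2.0736 × 0.2500 / 0.002809 ≈ 184.55.
Rounding up gives n = 185.

185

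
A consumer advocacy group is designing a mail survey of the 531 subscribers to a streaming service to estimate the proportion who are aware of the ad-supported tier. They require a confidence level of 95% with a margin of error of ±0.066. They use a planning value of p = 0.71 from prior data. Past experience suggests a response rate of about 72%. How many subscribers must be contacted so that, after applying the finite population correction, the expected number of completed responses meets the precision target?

For 95% confidence, z = 1.960.
Completed interviews needed (unadjusted): n₀ = 1.960² × 0.2059 / 0.066² ≈ 181.59 → 182.
FPC for N = 531: n = 182 / (1 + 181/531) = 182 / 1.3409 ≈ 135.73 → 136.
At a 72% response rate, contacts needed = 136 / 0.72 ≈ 188.89 → 189.

189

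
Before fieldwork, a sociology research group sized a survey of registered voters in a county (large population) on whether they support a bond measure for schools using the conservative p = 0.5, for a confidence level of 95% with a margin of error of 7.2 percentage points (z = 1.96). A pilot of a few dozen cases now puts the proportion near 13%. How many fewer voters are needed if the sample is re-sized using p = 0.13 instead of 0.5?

Conservative (p = 0.5): n = 1.96² × 0.25 / 0.072² ≈ 185.26 → 186.
Using p = 0.13: p(1−p) = 0.1131, so n = 1.96² × 0.1131 / 0.072² ≈ 83.81 → 84.
Reduction: 186 − 84 = 102.

102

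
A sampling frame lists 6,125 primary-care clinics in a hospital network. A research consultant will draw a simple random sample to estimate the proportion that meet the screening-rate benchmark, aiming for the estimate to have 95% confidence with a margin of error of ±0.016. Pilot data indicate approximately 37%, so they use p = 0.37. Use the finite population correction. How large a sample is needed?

For 95% confidence, z = 1.96.
Unadjusted: n₀ = 1.96² × 0.37 × 0.63 / 0.016² ≈ 3497.96, so n₀ = 3498.
Finite population correction with N = 6,125: n = n₀ / (1 + (n₀−1)/N) = 3498 / (1 + 3497/6125) = 3498 / 1.5709 ≈ 2226.69.
Rounding up, n = 2227.

2227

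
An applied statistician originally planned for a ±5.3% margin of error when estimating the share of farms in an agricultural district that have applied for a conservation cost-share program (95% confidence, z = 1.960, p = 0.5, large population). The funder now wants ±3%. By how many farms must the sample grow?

At ±5.3%: n = 1.960² × 0.2500 / 0.053² ≈ 341.90 → 342.
At ±3%: n = 1.960² × 0.2500 / 0.030² ≈ 1067.11 → 1068.
Additional respondents: 1068 − 342 = 726.

726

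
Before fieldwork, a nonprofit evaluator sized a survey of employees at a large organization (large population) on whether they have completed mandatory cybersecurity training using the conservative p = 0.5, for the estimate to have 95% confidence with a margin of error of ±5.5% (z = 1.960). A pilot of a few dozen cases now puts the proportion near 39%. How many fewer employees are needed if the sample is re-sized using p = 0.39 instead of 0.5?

Conservative (p = 0.5): n = 1.960² × 0.25 / 0.055² ≈ 317.49 → 318.
Using p = 0.39: p(1−p) = 0.2379, so n = 1.960² × 0.2379 / 0.055² ≈ 302.12 → 303.
Reduction: 318 − 303 = 15.

15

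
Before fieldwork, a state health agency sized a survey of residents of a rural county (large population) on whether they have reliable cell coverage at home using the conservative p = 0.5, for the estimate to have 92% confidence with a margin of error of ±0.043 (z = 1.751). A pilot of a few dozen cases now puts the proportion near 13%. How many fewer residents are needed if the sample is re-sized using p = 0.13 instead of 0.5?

Conservative (p = 0.5): n = 1.751² × 0.25 / 0.043² ≈ 414.55 → 415.
Using p = 0.13: p(1−p) = 0.1131, so n = 1.751² × 0.1131 / 0.043² ≈ 187.54 → 188.
Reduction: 415 − 188 = 227.

227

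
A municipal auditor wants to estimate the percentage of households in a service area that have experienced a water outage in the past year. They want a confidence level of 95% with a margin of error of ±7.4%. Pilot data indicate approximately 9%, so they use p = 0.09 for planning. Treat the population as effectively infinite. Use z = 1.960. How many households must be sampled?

58

With p = 0.09, p(1−p) = 0.0819.
n = z²·p(1−p)/E² = 1.960² × 0.0819 / 0.074² = 3.8416 × 0.0819 / 0.005476 ≈ 57.46.
Rounding up gives n = 58.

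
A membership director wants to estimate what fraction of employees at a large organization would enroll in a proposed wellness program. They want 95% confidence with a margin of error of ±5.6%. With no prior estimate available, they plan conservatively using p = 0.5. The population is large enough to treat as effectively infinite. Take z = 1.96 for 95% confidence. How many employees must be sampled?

307

With p = 0.5, p(1−p) = 0.25.
n = z²·p(1−p)/E² = 1.96² × 0.2500 / 0.056² = 3.8416 × 0.2500 / 0.003136 ≈ 306.25.
Rounding up gives n = 307.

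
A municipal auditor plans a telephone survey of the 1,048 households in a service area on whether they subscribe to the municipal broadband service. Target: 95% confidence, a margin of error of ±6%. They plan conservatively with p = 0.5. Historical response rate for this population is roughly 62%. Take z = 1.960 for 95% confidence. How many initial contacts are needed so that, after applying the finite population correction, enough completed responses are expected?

Completed interviews needed (unadjusted): n₀ = 1.960² × 0.2500 / 0.060² ≈ 266.78 → 267.
FPC for N = 1,048: n = 267 / (1 + 266/1048) = 267 / 1.2538 ≈ 212.95 → 213.
At a 62% response rate, contacts needed = 213 / 0.62 ≈ 343.55 → 344.

344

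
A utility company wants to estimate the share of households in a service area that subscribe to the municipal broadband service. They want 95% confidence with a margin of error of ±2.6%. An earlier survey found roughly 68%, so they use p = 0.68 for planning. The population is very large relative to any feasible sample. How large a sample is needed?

1237

For 95% confidence, z = 1.960.
With p = 0.68, p(1−p) = 0.2176.
n = z²·p(1−p)/E² = 1.960² × 0.2176 / 0.026² = 3.8416 × 0.2176 / 0.000676 ≈ 1236.59.
Rounding up gives n = 1237.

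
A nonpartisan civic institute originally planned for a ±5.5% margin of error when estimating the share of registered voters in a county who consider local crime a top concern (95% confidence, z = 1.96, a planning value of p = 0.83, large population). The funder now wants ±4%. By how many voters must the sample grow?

159

At ±5.5%: n = 1.96² × 0.1411 / 0.055² ≈ 179.19 → 180.
At ±4%: n = 1.96² × 0.1411 / 0.040² ≈ 338.78 → 339.
Additional respondents: 339 − 180 = 159.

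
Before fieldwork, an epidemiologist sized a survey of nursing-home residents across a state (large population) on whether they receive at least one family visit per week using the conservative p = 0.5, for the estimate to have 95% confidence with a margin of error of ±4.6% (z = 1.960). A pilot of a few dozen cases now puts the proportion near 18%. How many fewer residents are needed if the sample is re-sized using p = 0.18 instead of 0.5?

Conservative (p = 0.5): n = 1.960² × 0.25 / 0.046² ≈ 453.88 → 454.
Using p = 0.18: p(1−p) = 0.1476, so n = 1.960² × 0.1476 / 0.046² ≈ 267.97 → 268.
Reduction: 454 − 268 = 186.

186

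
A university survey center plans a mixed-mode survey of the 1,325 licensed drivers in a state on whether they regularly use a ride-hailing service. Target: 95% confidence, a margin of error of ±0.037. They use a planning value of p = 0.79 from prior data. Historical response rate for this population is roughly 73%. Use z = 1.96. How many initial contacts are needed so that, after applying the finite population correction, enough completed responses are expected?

473

Completed interviews needed (unadjusted): n₀ = 1.96² × 0.1659 / 0.037² ≈ 465.54 → 466.
FPC for N = 1,325: n = 466 / (1 + 465/1325) = 466 / 1.3509 ≈ 344.94 → 345.
At a 73% response rate, contacts needed = 345 / 0.73 ≈ 472.60 → 473.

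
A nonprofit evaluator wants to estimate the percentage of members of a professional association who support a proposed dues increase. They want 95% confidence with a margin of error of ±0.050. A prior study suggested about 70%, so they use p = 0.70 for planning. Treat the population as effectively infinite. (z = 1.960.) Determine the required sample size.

323

With p = 0.70, p(1−p) = 0.2100.
n = z²·p(1−p)/E² = 1.960² × 0.2100 / 0.050² = 3.8416 × 0.2100 / 0.002500 ≈ 322.69.
Rounding up gives n = 323.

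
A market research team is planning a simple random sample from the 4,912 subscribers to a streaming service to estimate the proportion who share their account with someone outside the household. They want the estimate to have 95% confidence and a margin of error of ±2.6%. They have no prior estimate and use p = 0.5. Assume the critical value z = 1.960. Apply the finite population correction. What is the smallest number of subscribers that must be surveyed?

1103

Unadjusted: n₀ = 1.960² × 0.50 × 0.50 / 0.026² ≈ 1420.71, so n₀ = 1421.
Finite population correction with N = 4,912: n = n₀ / (1 + (n₀−1)/N) = 1421 / (1 + 1420/4912) = 1421 / 1.2891 ≈ 1102.33.
Rounding up, n = 1103.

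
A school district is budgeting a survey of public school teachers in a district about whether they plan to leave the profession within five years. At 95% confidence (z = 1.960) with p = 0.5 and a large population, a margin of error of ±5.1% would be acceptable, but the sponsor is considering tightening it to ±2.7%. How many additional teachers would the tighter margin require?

At ±5.1%: n = 1.960² × 0.2500 / 0.051² ≈ 369.24 → 370.
At ±2.7%: n = 1.960² × 0.2500 / 0.027² ≈ 1317.42 → 1318.
Additional respondents: 1318 − 370 = 948.

948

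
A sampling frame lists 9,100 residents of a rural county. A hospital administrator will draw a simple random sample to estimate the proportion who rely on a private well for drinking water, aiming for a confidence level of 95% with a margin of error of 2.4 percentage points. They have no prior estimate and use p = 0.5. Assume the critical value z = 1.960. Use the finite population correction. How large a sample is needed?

Unadjusted: n₀ = 1.960² × 0.50 × 0.50 / 0.024² ≈ 1667.36, so n₀ = 1668.
Finite population correction with N = 9,100: n = n₀ / (1 + (n₀−1)/N) = 1668 / (1 + 1667/9100) = 1668 / 1.1832 ≈ 1409.75.
Rounding up, n = 1410.

1410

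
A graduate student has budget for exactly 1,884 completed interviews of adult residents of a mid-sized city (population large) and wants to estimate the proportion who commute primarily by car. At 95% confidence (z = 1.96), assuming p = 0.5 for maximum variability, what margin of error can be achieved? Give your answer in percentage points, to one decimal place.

SE(p̂) = √[p(1−p)/n] = √[0.2500/1884] = 0.01152.
E = z × SE = 1.96 × 0.01152 = 0.02258, or 2.3 percentage points.

2.3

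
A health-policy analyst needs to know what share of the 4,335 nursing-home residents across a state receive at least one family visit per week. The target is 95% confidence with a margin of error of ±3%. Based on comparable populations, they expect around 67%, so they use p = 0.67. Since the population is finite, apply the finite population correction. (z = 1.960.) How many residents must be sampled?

Unadjusted: n₀ = 1.960² × 0.67 × 0.33 / 0.030² ≈ 943.75, so n₀ = 944.
Finite population correction with N = 4,335: n = n₀ / (1 + (n₀−1)/N) = 944 / (1 + 943/4335) = 944 / 1.2175 ≈ 775.34.
Rounding up, n = 776.

776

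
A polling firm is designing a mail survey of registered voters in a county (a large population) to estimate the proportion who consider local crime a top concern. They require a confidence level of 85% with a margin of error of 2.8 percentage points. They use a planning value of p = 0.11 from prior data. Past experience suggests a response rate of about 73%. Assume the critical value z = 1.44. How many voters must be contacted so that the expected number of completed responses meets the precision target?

355

Completed interviews needed: n₀ = 1.44² × 0.0979 / 0.028² ≈ 258.94 → 259.
At a 73% response rate, contacts needed = 259 / 0.73 ≈ 354.79 → 355.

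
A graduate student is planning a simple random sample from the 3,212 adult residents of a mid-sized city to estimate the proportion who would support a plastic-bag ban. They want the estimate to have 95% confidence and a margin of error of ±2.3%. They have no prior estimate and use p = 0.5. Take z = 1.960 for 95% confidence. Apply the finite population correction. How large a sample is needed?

Unadjusted: n₀ = 1.960² × 0.50 × 0.50 / 0.023² ≈ 1815.50, so n₀ = 1816.
Finite population correction with N = 3,212: n = n₀ / (1 + (n₀−1)/N) = 1816 / (1 + 1815/3212) = 1816 / 1.5651 ≈ 1160.33.
Rounding up, n = 1161.

1161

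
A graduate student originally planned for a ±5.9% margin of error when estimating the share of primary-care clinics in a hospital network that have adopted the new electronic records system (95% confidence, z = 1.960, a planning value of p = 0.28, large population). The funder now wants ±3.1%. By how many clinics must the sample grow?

583

At ±5.9%: n = 1.960² × 0.2016 / 0.059² ≈ 222.48 → 223.
At ±3.1%: n = 1.960² × 0.2016 / 0.031² ≈ 805.90 → 806.
Additional respondents: 806 − 223 = 583.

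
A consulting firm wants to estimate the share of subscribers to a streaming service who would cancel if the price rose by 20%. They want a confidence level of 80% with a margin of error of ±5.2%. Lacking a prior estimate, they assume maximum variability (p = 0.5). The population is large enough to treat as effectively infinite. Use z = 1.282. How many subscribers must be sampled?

152

With p = 0.5, p(1−p) = 0.25.
n = z²·p(1−p)/E² = 1.282² × 0.2500 / 0.052² = 1.6435 × 0.2500 / 0.002704 ≈ 151.95.
Rounding up gives n = 152.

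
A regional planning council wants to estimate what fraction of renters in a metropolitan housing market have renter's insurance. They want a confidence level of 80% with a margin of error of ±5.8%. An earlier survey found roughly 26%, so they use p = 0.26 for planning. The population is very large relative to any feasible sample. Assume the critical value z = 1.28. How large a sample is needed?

94

With p = 0.26, p(1−p) = 0.1924.
n = z²·p(1−p)/E² = 1.28² × 0.1924 / 0.058² = 1.6384 × 0.1924 / 0.003364 ≈ 93.71.
Rounding up gives n = 94.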